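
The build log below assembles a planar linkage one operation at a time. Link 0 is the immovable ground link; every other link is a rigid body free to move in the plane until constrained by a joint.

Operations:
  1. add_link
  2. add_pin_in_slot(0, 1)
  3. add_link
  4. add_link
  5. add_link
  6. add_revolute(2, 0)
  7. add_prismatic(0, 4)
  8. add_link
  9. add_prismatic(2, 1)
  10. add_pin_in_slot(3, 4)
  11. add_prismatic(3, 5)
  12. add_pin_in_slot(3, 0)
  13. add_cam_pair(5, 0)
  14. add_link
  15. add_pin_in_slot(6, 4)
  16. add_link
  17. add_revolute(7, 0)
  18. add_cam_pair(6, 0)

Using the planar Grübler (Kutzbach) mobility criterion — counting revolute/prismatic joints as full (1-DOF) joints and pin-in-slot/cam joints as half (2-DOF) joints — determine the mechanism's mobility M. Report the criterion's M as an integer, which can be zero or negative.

M = 5

ground; <1,0,0>
#1 <2,0,0>
PS:0↔1 J2 <2,0,1>
#2 <3,0,1>
#3 <4,0,1>
#4 <5,0,1>
R:2↔0 J1 <5,1,1>
P:0↔4 J1 <5,2,1>
#5 <6,2,1>
P:2↔1 J1 <6,3,1>
PS:3↔4 J2 <6,3,2>
P:3↔5 J1 <6,4,2>
PS:3↔0 J2 <6,4,3>
C:5↔0 J2 <6,4,4>
#6 <7,4,4>
PS:6↔4 J2 <7,4,5>
#7 <8,4,5>
R:7↔0 J1 <8,5,5>
C:6↔0 J2 <8,5,6>
3×7 − 2×5 − 1×6 = 5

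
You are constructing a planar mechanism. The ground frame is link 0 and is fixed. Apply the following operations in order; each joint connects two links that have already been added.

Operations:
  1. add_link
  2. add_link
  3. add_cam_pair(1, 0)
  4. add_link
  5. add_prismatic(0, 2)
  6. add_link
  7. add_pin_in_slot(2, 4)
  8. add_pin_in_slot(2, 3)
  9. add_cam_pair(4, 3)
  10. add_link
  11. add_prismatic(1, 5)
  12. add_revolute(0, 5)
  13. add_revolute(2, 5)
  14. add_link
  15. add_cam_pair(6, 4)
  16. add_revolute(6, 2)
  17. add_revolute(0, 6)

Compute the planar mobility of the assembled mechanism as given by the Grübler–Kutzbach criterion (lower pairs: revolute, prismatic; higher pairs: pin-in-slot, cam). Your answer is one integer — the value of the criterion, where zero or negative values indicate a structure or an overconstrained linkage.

M = 1

ground; <1,0,0>
#1 <2,0,0>
#2 <3,0,0>
C:1↔0 J2 <3,0,1>
#3 <4,0,1>
P:0↔2 J1 <4,1,1>
#4 <5,1,1>
PS:2↔4 J2 <5,1,2>
PS:2↔3 J2 <5,1,3>
C:4↔3 J2 <5,1,4>
#5 <6,1,4>
P:1↔5 J1 <6,2,4>
R:0↔5 J1 <6,3,4>
R:2↔5 J1 <6,4,4>
#6 <7,4,4>
C:6↔4 J2 <7,4,5>
R:6↔2 J1 <7,5,5>
R:0↔6 J1 <7,6,5>
3×6 − 2×6 − 1×5 = 1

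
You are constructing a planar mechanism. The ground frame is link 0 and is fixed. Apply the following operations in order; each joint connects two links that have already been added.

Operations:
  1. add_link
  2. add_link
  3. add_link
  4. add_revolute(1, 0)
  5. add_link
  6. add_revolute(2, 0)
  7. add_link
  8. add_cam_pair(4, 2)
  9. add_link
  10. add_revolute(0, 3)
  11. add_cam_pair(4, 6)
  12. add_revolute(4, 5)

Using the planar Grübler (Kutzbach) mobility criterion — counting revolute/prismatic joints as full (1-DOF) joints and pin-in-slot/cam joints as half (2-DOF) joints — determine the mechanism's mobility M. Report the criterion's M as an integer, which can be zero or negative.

[1;0;0] (link 0 is ground)
L+ [2;0;0]
L+ [3;0;0]
L+ [4;0;0]
R(1,0)∈J1 [4;1;0]
L+ [5;1;0]
R(2,0)∈J1 [5;2;0]
L+ [6;2;0]
C(4,2)∈J2 [6;2;1]
L+ [7;2;1]
R(0,3)∈J1 [7;3;1]
C(4,6)∈J2 [7;3;2]
R(4,5)∈J1 [7;4;2]
mobility = 18 − 8 − 2 = 8

M = 8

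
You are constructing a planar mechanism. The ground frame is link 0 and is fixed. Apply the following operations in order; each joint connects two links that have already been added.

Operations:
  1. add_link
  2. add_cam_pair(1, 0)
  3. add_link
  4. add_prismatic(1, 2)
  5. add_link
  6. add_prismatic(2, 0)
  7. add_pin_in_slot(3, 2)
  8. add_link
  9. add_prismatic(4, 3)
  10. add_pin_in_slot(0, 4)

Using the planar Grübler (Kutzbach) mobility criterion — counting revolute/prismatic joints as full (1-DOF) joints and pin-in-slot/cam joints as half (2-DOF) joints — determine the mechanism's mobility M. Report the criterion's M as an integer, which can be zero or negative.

M = 3

[1;0;0] (link 0 is ground)
L+ [2;0;0]
C(1,0)∈J2 [2;0;1]
L+ [3;0;1]
P(1,2)∈J1 [3;1;1]
L+ [4;1;1]
P(2,0)∈J1 [4;2;1]
PS(3,2)∈J2 [4;2;2]
L+ [5;2;2]
P(4,3)∈J1 [5;3;2]
PS(0,4)∈J2 [5;3;3]
mobility = 12 − 6 − 3 = 3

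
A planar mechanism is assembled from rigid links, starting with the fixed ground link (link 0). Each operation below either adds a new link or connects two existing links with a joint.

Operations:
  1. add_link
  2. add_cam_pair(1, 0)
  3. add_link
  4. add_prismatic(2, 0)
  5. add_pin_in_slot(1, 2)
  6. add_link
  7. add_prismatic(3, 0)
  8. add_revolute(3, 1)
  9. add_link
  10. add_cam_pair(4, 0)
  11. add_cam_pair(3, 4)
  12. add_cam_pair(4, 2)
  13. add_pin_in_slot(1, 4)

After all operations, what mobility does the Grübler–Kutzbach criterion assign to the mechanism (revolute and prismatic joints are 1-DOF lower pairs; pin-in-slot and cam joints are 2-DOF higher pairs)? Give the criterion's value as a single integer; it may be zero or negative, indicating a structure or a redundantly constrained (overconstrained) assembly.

M = 0

L=1 J1=0 J2=0
add link → L=2 J1=0 J2=0
C@1,0 dof=2 J2 → L=2 J1=0 J2=1
add link → L=3 J1=0 J2=1
P@2,0 dof=1 J1 → L=3 J1=1 J2=1
PS@1,2 dof=2 J2 → L=3 J1=1 J2=2
add link → L=4 J1=1 J2=2
P@3,0 dof=1 J1 → L=4 J1=2 J2=2
R@3,1 dof=1 J1 → L=4 J1=3 J2=2
add link → L=5 J1=3 J2=2
C@4,0 dof=2 J2 → L=5 J1=3 J2=3
C@3,4 dof=2 J2 → L=5 J1=3 J2=4
C@4,2 dof=2 J2 → L=5 J1=3 J2=5
PS@1,4 dof=2 J2 → L=5 J1=3 J2=6
M=3(L−1)−2J1−J2=3·4−2·3−6=0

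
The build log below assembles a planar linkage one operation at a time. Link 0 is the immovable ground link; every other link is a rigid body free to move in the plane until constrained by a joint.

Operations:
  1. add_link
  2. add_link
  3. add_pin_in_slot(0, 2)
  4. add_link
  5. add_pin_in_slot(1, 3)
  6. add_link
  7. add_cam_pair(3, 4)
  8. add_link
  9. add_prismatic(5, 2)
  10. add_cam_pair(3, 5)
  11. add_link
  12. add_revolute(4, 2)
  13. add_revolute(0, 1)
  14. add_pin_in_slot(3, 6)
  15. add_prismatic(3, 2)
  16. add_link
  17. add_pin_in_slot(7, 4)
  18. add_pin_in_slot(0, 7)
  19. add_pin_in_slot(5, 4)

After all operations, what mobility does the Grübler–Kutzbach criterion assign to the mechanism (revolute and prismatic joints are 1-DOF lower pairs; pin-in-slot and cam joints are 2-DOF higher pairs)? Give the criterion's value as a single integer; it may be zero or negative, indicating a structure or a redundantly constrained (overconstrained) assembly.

M = 5

[1;0;0] (link 0 is ground)
L+ [2;0;0]
L+ [3;0;0]
PS(0,2)∈J2 [3;0;1]
L+ [4;0;1]
PS(1,3)∈J2 [4;0;2]
L+ [5;0;2]
C(3,4)∈J2 [5;0;3]
L+ [6;0;3]
P(5,2)∈J1 [6;1;3]
C(3,5)∈J2 [6;1;4]
L+ [7;1;4]
R(4,2)∈J1 [7;2;4]
R(0,1)∈J1 [7;3;4]
PS(3,6)∈J2 [7;3;5]
P(3,2)∈J1 [7;4;5]
L+ [8;4;5]
PS(7,4)∈J2 [8;4;6]
PS(0,7)∈J2 [8;4;7]
PS(5,4)∈J2 [8;4;8]
mobility = 21 − 8 − 8 = 5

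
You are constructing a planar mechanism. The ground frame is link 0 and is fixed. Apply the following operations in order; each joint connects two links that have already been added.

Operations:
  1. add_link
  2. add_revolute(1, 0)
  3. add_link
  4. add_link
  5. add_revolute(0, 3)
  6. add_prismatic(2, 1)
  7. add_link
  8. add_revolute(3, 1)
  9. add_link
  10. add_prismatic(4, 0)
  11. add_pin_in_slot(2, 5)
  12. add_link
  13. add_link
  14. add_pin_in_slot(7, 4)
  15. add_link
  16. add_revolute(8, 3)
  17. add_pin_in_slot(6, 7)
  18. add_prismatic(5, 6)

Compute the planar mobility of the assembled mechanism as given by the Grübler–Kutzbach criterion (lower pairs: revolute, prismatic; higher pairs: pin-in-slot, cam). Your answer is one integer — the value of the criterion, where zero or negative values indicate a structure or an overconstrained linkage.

ground; <1,0,0>
#1 <2,0,0>
R:1↔0 J1 <2,1,0>
#2 <3,1,0>
#3 <4,1,0>
R:0↔3 J1 <4,2,0>
P:2↔1 J1 <4,3,0>
#4 <5,3,0>
R:3↔1 J1 <5,4,0>
#5 <6,4,0>
P:4↔0 J1 <6,5,0>
PS:2↔5 J2 <6,5,1>
#6 <7,5,1>
#7 <8,5,1>
PS:7↔4 J2 <8,5,2>
#8 <9,5,2>
R:8↔3 J1 <9,6,2>
PS:6↔7 J2 <9,6,3>
P:5↔6 J1 <9,7,3>
3×8 − 2×7 − 1×3 = 7

M = 7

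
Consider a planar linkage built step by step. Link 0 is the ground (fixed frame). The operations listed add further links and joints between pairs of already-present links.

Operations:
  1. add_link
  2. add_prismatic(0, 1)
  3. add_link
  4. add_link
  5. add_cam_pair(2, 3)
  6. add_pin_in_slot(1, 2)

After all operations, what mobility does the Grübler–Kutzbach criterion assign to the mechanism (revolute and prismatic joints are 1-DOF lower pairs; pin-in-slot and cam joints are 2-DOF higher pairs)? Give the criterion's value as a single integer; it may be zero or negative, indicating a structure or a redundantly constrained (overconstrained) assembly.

M = 5

ground; <1,0,0>
#1 <2,0,0>
P:0↔1 J1 <2,1,0>
#2 <3,1,0>
#3 <4,1,0>
C:2↔3 J2 <4,1,1>
PS:1↔2 J2 <4,1,2>
3×3 − 2×1 − 1×2 = 5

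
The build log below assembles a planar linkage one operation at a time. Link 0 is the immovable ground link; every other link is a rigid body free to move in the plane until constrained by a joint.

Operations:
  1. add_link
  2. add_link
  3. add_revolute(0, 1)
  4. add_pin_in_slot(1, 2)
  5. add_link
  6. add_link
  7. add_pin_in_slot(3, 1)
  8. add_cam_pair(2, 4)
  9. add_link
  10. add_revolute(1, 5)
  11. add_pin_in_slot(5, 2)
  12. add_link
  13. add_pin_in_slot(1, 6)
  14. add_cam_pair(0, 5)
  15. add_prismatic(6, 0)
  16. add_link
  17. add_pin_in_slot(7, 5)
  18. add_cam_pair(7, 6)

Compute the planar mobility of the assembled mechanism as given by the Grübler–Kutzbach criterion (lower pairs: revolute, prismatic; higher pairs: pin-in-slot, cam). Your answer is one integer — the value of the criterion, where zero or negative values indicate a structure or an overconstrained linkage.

M = 7

L=1 J1=0 J2=0
add link → L=2 J1=0 J2=0
add link → L=3 J1=0 J2=0
R@0,1 dof=1 J1 → L=3 J1=1 J2=0
PS@1,2 dof=2 J2 → L=3 J1=1 J2=1
add link → L=4 J1=1 J2=1
add link → L=5 J1=1 J2=1
PS@3,1 dof=2 J2 → L=5 J1=1 J2=2
C@2,4 dof=2 J2 → L=5 J1=1 J2=3
add link → L=6 J1=1 J2=3
R@1,5 dof=1 J1 → L=6 J1=2 J2=3
PS@5,2 dof=2 J2 → L=6 J1=2 J2=4
add link → L=7 J1=2 J2=4
PS@1,6 dof=2 J2 → L=7 J1=2 J2=5
C@0,5 dof=2 J2 → L=7 J1=2 J2=6
P@6,0 dof=1 J1 → L=7 J1=3 J2=6
add link → L=8 J1=3 J2=6
PS@7,5 dof=2 J2 → L=8 J1=3 J2=7
C@7,6 dof=2 J2 → L=8 J1=3 J2=8
M=3(L−1)−2J1−J2=3·7−2·3−8=7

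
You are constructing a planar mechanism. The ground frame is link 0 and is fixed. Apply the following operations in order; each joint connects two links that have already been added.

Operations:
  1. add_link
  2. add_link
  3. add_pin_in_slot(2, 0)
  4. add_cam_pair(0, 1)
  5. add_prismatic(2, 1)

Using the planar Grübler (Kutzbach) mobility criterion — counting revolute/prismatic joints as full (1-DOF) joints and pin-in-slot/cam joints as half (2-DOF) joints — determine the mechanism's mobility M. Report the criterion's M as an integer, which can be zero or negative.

[1;0;0] (link 0 is ground)
L+ [2;0;0]
L+ [3;0;0]
PS(2,0)∈J2 [3;0;1]
C(0,1)∈J2 [3;0;2]
P(2,1)∈J1 [3;1;2]
mobility = 6 − 2 − 2 = 2

M = 2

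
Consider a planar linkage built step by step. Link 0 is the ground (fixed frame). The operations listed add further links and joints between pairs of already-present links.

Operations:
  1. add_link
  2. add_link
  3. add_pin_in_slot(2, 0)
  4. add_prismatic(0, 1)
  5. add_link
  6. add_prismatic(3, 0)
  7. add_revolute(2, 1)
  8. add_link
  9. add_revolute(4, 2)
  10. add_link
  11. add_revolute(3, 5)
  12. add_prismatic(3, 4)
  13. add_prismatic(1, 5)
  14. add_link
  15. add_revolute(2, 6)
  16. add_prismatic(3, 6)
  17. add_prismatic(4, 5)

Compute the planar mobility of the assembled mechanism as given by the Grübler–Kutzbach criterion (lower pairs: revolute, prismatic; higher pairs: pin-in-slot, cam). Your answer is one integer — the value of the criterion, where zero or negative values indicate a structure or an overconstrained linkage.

(L,J1,J2)=(1,0,0); link0 fixed
link1: (2,0,0)
link2: (3,0,0)
PS 2-0 [J2]: (3,0,1)
P 0-1 [J1]: (3,1,1)
link3: (4,1,1)
P 3-0 [J1]: (4,2,1)
R 2-1 [J1]: (4,3,1)
link4: (5,3,1)
R 4-2 [J1]: (5,4,1)
link5: (6,4,1)
R 3-5 [J1]: (6,5,1)
P 3-4 [J1]: (6,6,1)
P 1-5 [J1]: (6,7,1)
link6: (7,7,1)
R 2-6 [J1]: (7,8,1)
P 3-6 [J1]: (7,9,1)
P 4-5 [J1]: (7,10,1)
Grübler: 3·6 − 2·10 − 1 = -3

M = -3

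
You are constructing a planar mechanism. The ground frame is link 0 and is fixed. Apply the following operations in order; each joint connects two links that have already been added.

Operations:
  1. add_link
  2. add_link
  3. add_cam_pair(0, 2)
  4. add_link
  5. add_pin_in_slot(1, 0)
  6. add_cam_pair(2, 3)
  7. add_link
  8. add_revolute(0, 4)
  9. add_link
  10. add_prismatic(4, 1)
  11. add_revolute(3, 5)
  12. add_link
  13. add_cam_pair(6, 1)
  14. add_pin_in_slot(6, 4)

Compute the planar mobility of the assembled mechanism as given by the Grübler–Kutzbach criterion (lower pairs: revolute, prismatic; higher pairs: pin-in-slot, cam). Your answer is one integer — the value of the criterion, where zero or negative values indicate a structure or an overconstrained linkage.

M = 7

L=1 J1=0 J2=0
add link → L=2 J1=0 J2=0
add link → L=3 J1=0 J2=0
C@0,2 dof=2 J2 → L=3 J1=0 J2=1
add link → L=4 J1=0 J2=1
PS@1,0 dof=2 J2 → L=4 J1=0 J2=2
C@2,3 dof=2 J2 → L=4 J1=0 J2=3
add link → L=5 J1=0 J2=3
R@0,4 dof=1 J1 → L=5 J1=1 J2=3
add link → L=6 J1=1 J2=3
P@4,1 dof=1 J1 → L=6 J1=2 J2=3
R@3,5 dof=1 J1 → L=6 J1=3 J2=3
add link → L=7 J1=3 J2=3
C@6,1 dof=2 J2 → L=7 J1=3 J2=4
PS@6,4 dof=2 J2 → L=7 J1=3 J2=5
M=3(L−1)−2J1−J2=3·6−2·3−5=7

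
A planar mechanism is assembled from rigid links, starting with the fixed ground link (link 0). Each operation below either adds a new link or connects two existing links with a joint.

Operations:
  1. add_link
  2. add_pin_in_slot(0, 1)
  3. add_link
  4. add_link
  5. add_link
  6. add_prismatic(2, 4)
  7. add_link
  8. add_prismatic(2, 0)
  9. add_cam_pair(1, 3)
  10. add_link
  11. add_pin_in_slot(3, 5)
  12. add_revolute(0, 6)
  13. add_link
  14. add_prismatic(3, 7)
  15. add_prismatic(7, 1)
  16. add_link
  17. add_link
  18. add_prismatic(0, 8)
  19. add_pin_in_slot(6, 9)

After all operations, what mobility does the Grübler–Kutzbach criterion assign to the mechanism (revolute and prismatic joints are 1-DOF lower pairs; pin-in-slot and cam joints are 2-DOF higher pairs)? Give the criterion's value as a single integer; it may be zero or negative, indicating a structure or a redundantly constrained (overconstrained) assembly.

M = 11

ground; <1,0,0>
#1 <2,0,0>
PS:0↔1 J2 <2,0,1>
#2 <3,0,1>
#3 <4,0,1>
#4 <5,0,1>
P:2↔4 J1 <5,1,1>
#5 <6,1,1>
P:2↔0 J1 <6,2,1>
C:1↔3 J2 <6,2,2>
#6 <7,2,2>
PS:3↔5 J2 <7,2,3>
R:0↔6 J1 <7,3,3>
#7 <8,3,3>
P:3↔7 J1 <8,4,3>
P:7↔1 J1 <8,5,3>
#8 <9,5,3>
#9 <10,5,3>
P:0↔8 J1 <10,6,3>
PS:6↔9 J2 <10,6,4>
3×9 − 2×6 − 1×4 = 11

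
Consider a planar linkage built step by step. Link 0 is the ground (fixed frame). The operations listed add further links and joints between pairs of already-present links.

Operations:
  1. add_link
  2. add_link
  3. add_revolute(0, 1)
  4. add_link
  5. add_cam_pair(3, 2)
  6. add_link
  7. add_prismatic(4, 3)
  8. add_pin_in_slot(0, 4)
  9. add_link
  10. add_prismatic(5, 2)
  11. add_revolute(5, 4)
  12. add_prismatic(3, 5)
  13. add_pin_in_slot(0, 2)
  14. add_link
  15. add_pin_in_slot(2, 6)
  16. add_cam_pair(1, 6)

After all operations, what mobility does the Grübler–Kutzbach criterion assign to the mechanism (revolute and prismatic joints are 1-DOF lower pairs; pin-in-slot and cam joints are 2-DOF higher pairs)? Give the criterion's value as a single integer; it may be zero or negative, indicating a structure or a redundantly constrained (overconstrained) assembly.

M = 3

(L,J1,J2)=(1,0,0); link0 fixed
link1: (2,0,0)
link2: (3,0,0)
R 0-1 [J1]: (3,1,0)
link3: (4,1,0)
C 3-2 [J2]: (4,1,1)
link4: (5,1,1)
P 4-3 [J1]: (5,2,1)
PS 0-4 [J2]: (5,2,2)
link5: (6,2,2)
P 5-2 [J1]: (6,3,2)
R 5-4 [J1]: (6,4,2)
P 3-5 [J1]: (6,5,2)
PS 0-2 [J2]: (6,5,3)
link6: (7,5,3)
PS 2-6 [J2]: (7,5,4)
C 1-6 [J2]: (7,5,5)
Grübler: 3·6 − 2·5 − 5 = 3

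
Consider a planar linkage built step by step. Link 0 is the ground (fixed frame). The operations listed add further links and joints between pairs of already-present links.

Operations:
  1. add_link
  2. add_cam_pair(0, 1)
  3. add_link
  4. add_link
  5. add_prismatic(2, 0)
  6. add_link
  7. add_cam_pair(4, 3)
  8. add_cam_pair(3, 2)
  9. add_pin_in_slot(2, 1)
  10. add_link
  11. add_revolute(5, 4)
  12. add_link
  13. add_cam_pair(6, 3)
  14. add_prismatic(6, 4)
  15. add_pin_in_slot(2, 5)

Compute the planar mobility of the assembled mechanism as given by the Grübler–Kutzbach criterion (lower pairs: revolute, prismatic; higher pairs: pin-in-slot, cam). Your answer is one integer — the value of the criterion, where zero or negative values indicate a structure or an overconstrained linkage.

(L,J1,J2)=(1,0,0); link0 fixed
link1: (2,0,0)
C 0-1 [J2]: (2,0,1)
link2: (3,0,1)
link3: (4,0,1)
P 2-0 [J1]: (4,1,1)
link4: (5,1,1)
C 4-3 [J2]: (5,1,2)
C 3-2 [J2]: (5,1,3)
PS 2-1 [J2]: (5,1,4)
link5: (6,1,4)
R 5-4 [J1]: (6,2,4)
link6: (7,2,4)
C 6-3 [J2]: (7,2,5)
P 6-4 [J1]: (7,3,5)
PS 2-5 [J2]: (7,3,6)
Grübler: 3·6 − 2·3 − 6 = 6

M = 6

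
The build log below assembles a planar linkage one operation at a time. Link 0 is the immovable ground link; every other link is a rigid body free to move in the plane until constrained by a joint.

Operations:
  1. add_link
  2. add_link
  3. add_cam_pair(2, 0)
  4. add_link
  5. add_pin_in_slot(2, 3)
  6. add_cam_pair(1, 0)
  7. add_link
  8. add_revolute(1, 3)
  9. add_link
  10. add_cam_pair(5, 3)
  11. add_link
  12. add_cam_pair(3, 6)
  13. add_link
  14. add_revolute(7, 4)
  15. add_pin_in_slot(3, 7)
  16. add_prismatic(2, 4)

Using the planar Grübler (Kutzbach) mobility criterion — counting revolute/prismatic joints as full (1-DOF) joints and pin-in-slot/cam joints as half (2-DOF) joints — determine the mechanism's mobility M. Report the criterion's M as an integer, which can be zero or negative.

(L,J1,J2)=(1,0,0); link0 fixed
link1: (2,0,0)
link2: (3,0,0)
C 2-0 [J2]: (3,0,1)
link3: (4,0,1)
PS 2-3 [J2]: (4,0,2)
C 1-0 [J2]: (4,0,3)
link4: (5,0,3)
R 1-3 [J1]: (5,1,3)
link5: (6,1,3)
C 5-3 [J2]: (6,1,4)
link6: (7,1,4)
C 3-6 [J2]: (7,1,5)
link7: (8,1,5)
R 7-4 [J1]: (8,2,5)
PS 3-7 [J2]: (8,2,6)
P 2-4 [J1]: (8,3,6)
Grübler: 3·7 − 2·3 − 6 = 9

M = 9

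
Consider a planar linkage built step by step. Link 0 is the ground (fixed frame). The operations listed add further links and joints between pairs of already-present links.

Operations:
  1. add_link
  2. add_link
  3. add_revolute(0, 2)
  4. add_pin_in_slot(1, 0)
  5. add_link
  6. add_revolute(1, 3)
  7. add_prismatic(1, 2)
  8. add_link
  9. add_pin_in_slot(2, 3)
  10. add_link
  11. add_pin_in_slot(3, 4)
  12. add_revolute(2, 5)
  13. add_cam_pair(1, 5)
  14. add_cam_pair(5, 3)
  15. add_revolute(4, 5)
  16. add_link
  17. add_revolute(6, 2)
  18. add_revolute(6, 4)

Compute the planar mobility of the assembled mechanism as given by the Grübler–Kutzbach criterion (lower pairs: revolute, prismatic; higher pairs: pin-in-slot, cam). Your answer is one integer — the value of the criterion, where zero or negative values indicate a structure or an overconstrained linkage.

M = -1

L=1 J1=0 J2=0
add link → L=2 J1=0 J2=0
add link → L=3 J1=0 J2=0
R@0,2 dof=1 J1 → L=3 J1=1 J2=0
PS@1,0 dof=2 J2 → L=3 J1=1 J2=1
add link → L=4 J1=1 J2=1
R@1,3 dof=1 J1 → L=4 J1=2 J2=1
P@1,2 dof=1 J1 → L=4 J1=3 J2=1
add link → L=5 J1=3 J2=1
PS@2,3 dof=2 J2 → L=5 J1=3 J2=2
add link → L=6 J1=3 J2=2
PS@3,4 dof=2 J2 → L=6 J1=3 J2=3
R@2,5 dof=1 J1 → L=6 J1=4 J2=3
C@1,5 dof=2 J2 → L=6 J1=4 J2=4
C@5,3 dof=2 J2 → L=6 J1=4 J2=5
R@4,5 dof=1 J1 → L=6 J1=5 J2=5
add link → L=7 J1=5 J2=5
R@6,2 dof=1 J1 → L=7 J1=6 J2=5
R@6,4 dof=1 J1 → L=7 J1=7 J2=5
M=3(L−1)−2J1−J2=3·6−2·7−5=-1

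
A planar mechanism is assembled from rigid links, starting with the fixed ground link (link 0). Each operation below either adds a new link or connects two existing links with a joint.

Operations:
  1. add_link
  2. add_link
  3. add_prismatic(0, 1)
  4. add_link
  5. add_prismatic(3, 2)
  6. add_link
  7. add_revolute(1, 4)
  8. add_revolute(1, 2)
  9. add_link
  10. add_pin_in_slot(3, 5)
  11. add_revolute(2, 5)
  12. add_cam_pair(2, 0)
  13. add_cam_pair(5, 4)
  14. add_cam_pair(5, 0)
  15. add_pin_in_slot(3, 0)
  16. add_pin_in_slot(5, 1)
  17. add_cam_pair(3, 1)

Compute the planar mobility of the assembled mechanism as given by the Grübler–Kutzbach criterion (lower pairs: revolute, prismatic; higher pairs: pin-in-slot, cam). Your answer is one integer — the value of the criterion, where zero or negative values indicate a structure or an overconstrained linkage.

link 0 = ground. State L|J1|J2 = 1|0|0
+link1  2|0|0
+link2  3|0|0
P(0,1) f=1→J1  3|1|0
+link3  4|1|0
P(3,2) f=1→J1  4|2|0
+link4  5|2|0
R(1,4) f=1→J1  5|3|0
R(1,2) f=1→J1  5|4|0
+link5  6|4|0
PS(3,5) f=2→J2  6|4|1
R(2,5) f=1→J1  6|5|1
C(2,0) f=2→J2  6|5|2
C(5,4) f=2→J2  6|5|3
C(5,0) f=2→J2  6|5|4
PS(3,0) f=2→J2  6|5|5
PS(5,1) f=2→J2  6|5|6
C(3,1) f=2→J2  6|5|7
M = 3(6−1)−2·5−7 = 15−10−7 = -2

M = -2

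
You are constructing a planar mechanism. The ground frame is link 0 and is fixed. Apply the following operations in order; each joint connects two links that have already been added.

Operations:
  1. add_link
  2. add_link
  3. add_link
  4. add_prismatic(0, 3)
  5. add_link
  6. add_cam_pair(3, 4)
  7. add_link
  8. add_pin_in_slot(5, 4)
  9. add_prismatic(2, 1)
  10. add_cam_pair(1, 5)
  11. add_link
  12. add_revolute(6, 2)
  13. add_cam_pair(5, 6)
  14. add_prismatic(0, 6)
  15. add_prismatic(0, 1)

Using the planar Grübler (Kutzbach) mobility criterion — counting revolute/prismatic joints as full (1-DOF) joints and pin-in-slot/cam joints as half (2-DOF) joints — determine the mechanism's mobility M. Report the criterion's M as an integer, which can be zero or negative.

M = 4

link 0 = ground. State L|J1|J2 = 1|0|0
+link1  2|0|0
+link2  3|0|0
+link3  4|0|0
P(0,3) f=1→J1  4|1|0
+link4  5|1|0
C(3,4) f=2→J2  5|1|1
+link5  6|1|1
PS(5,4) f=2→J2  6|1|2
P(2,1) f=1→J1  6|2|2
C(1,5) f=2→J2  6|2|3
+link6  7|2|3
R(6,2) f=1→J1  7|3|3
C(5,6) f=2→J2  7|3|4
P(0,6) f=1→J1  7|4|4
P(0,1) f=1→J1  7|5|4
M = 3(7−1)−2·5−4 = 18−10−4 = 4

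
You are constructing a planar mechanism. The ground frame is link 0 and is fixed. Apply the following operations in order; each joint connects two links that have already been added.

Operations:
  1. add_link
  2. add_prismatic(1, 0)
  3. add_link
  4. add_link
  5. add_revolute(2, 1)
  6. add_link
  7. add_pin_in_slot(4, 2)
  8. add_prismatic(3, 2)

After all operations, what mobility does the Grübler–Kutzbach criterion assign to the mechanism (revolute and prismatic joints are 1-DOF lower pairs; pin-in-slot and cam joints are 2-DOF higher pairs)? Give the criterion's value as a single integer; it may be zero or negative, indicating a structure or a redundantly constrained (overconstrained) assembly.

[1;0;0] (link 0 is ground)
L+ [2;0;0]
P(1,0)∈J1 [2;1;0]
L+ [3;1;0]
L+ [4;1;0]
R(2,1)∈J1 [4;2;0]
L+ [5;2;0]
PS(4,2)∈J2 [5;2;1]
P(3,2)∈J1 [5;3;1]
mobility = 12 − 6 − 1 = 5

M = 5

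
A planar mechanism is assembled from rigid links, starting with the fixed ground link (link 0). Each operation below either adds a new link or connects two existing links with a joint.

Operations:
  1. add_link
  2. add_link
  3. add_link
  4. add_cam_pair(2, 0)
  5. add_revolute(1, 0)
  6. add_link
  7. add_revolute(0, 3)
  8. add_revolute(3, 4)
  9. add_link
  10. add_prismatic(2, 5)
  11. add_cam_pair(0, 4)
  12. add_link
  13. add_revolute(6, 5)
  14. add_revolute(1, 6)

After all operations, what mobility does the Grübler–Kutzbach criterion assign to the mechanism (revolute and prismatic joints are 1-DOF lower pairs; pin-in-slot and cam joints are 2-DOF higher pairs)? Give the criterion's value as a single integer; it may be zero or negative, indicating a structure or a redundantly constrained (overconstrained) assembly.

[1;0;0] (link 0 is ground)
L+ [2;0;0]
L+ [3;0;0]
L+ [4;0;0]
C(2,0)∈J2 [4;0;1]
R(1,0)∈J1 [4;1;1]
L+ [5;1;1]
R(0,3)∈J1 [5;2;1]
R(3,4)∈J1 [5;3;1]
L+ [6;3;1]
P(2,5)∈J1 [6;4;1]
C(0,4)∈J2 [6;4;2]
L+ [7;4;2]
R(6,5)∈J1 [7;5;2]
R(1,6)∈J1 [7;6;2]
mobility = 18 − 12 − 2 = 4

M = 4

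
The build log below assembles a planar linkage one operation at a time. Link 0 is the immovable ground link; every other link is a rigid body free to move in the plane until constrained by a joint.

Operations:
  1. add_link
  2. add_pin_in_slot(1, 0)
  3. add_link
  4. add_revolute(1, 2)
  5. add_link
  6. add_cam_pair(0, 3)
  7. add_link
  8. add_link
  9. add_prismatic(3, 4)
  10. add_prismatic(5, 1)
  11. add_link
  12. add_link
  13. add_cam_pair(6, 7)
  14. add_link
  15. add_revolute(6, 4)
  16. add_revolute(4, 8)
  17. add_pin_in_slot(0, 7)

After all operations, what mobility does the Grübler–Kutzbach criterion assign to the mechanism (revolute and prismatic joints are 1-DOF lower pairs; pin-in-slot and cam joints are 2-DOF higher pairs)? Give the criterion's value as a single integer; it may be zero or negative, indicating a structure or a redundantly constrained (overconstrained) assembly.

M = 10

(L,J1,J2)=(1,0,0); link0 fixed
link1: (2,0,0)
PS 1-0 [J2]: (2,0,1)
link2: (3,0,1)
R 1-2 [J1]: (3,1,1)
link3: (4,1,1)
C 0-3 [J2]: (4,1,2)
link4: (5,1,2)
link5: (6,1,2)
P 3-4 [J1]: (6,2,2)
P 5-1 [J1]: (6,3,2)
link6: (7,3,2)
link7: (8,3,2)
C 6-7 [J2]: (8,3,3)
link8: (9,3,3)
R 6-4 [J1]: (9,4,3)
R 4-8 [J1]: (9,5,3)
PS 0-7 [J2]: (9,5,4)
Grübler: 3·8 − 2·5 − 4 = 10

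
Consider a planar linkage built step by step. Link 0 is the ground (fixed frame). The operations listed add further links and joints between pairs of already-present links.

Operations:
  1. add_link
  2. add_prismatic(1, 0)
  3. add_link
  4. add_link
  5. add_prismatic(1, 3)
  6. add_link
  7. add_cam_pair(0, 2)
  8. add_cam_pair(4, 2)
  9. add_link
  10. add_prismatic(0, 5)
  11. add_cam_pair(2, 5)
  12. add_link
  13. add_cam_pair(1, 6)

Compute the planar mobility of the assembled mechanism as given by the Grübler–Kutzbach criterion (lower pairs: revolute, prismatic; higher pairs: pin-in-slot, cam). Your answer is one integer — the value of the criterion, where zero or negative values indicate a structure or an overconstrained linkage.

M = 8

L=1 J1=0 J2=0
add link → L=2 J1=0 J2=0
P@1,0 dof=1 J1 → L=2 J1=1 J2=0
add link → L=3 J1=1 J2=0
add link → L=4 J1=1 J2=0
P@1,3 dof=1 J1 → L=4 J1=2 J2=0
add link → L=5 J1=2 J2=0
C@0,2 dof=2 J2 → L=5 J1=2 J2=1
C@4,2 dof=2 J2 → L=5 J1=2 J2=2
add link → L=6 J1=2 J2=2
P@0,5 dof=1 J1 → L=6 J1=3 J2=2
C@2,5 dof=2 J2 → L=6 J1=3 J2=3
add link → L=7 J1=3 J2=3
C@1,6 dof=2 J2 → L=7 J1=3 J2=4
M=3(L−1)−2J1−J2=3·6−2·3−4=8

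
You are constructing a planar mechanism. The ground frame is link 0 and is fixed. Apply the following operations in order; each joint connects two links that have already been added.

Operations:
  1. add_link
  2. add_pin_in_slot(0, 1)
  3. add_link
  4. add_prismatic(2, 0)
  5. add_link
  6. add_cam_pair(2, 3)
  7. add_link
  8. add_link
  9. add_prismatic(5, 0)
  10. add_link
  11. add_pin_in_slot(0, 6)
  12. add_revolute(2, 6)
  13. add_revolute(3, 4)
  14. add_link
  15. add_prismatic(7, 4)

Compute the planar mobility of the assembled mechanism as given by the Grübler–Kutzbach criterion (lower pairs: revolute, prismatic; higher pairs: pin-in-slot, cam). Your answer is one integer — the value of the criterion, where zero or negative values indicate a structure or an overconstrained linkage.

M = 8

link 0 = ground. State L|J1|J2 = 1|0|0
+link1  2|0|0
PS(0,1) f=2→J2  2|0|1
+link2  3|0|1
P(2,0) f=1→J1  3|1|1
+link3  4|1|1
C(2,3) f=2→J2  4|1|2
+link4  5|1|2
+link5  6|1|2
P(5,0) f=1→J1  6|2|2
+link6  7|2|2
PS(0,6) f=2→J2  7|2|3
R(2,6) f=1→J1  7|3|3
R(3,4) f=1→J1  7|4|3
+link7  8|4|3
P(7,4) f=1→J1  8|5|3
M = 3(8−1)−2·5−3 = 21−10−3 = 8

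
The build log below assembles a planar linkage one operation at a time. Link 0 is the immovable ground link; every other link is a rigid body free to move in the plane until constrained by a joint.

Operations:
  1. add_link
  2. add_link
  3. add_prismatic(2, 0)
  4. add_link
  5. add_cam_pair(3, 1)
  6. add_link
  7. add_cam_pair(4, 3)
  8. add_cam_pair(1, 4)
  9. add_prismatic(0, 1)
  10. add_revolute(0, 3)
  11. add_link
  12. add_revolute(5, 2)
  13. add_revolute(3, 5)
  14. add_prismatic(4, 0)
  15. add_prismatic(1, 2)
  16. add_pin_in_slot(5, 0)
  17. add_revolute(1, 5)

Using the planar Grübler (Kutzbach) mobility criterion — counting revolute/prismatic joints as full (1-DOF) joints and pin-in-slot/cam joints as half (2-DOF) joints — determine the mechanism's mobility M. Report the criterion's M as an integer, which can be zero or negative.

(L,J1,J2)=(1,0,0); link0 fixed
link1: (2,0,0)
link2: (3,0,0)
P 2-0 [J1]: (3,1,0)
link3: (4,1,0)
C 3-1 [J2]: (4,1,1)
link4: (5,1,1)
C 4-3 [J2]: (5,1,2)
C 1-4 [J2]: (5,1,3)
P 0-1 [J1]: (5,2,3)
R 0-3 [J1]: (5,3,3)
link5: (6,3,3)
R 5-2 [J1]: (6,4,3)
R 3-5 [J1]: (6,5,3)
P 4-0 [J1]: (6,6,3)
P 1-2 [J1]: (6,7,3)
PS 5-0 [J2]: (6,7,4)
R 1-5 [J1]: (6,8,4)
Grübler: 3·5 − 2·8 − 4 = -5

M = -5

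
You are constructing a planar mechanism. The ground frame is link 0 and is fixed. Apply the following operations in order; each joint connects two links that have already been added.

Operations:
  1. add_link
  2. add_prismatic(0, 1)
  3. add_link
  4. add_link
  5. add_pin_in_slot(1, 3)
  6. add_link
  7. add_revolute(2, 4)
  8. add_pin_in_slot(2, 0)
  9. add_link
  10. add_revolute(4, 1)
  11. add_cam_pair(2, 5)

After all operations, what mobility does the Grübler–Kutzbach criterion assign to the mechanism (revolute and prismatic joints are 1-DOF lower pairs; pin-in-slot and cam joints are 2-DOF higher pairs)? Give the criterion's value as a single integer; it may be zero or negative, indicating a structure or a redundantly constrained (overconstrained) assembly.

link 0 = ground. State L|J1|J2 = 1|0|0
+link1  2|0|0
P(0,1) f=1→J1  2|1|0
+link2  3|1|0
+link3  4|1|0
PS(1,3) f=2→J2  4|1|1
+link4  5|1|1
R(2,4) f=1→J1  5|2|1
PS(2,0) f=2→J2  5|2|2
+link5  6|2|2
R(4,1) f=1→J1  6|3|2
C(2,5) f=2→J2  6|3|3
M = 3(6−1)−2·3−3 = 15−6−3 = 6

M = 6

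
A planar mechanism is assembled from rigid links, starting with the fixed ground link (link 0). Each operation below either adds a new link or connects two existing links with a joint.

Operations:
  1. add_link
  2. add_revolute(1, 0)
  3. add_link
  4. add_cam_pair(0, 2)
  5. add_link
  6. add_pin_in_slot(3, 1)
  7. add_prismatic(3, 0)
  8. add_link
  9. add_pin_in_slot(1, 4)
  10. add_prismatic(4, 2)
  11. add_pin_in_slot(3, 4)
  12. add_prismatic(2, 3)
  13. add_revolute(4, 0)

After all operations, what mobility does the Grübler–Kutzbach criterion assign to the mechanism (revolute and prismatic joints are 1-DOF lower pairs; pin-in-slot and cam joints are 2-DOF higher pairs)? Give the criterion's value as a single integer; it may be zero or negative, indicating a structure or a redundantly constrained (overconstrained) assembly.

[1;0;0] (link 0 is ground)
L+ [2;0;0]
R(1,0)∈J1 [2;1;0]
L+ [3;1;0]
C(0,2)∈J2 [3;1;1]
L+ [4;1;1]
PS(3,1)∈J2 [4;1;2]
P(3,0)∈J1 [4;2;2]
L+ [5;2;2]
PS(1,4)∈J2 [5;2;3]
P(4,2)∈J1 [5;3;3]
PS(3,4)∈J2 [5;3;4]
P(2,3)∈J1 [5;4;4]
R(4,0)∈J1 [5;5;4]
mobility = 12 − 10 − 4 = -2

M = -2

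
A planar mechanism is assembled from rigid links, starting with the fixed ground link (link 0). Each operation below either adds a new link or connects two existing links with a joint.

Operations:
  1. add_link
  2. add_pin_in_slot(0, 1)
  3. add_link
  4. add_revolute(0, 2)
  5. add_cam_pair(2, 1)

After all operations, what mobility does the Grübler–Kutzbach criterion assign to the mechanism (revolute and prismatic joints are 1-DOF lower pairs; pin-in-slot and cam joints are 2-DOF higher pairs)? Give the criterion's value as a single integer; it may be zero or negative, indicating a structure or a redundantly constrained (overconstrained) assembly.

M = 2

link 0 = ground. State L|J1|J2 = 1|0|0
+link1  2|0|0
PS(0,1) f=2→J2  2|0|1
+link2  3|0|1
R(0,2) f=1→J1  3|1|1
C(2,1) f=2→J2  3|1|2
M = 3(3−1)−2·1−2 = 6−2−2 = 2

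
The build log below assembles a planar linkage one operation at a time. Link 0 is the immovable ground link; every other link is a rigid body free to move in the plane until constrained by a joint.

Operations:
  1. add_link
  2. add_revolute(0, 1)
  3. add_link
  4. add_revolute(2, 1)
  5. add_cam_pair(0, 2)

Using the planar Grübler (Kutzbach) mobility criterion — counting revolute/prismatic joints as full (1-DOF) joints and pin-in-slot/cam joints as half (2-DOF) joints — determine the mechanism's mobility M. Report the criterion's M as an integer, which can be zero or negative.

L=1 J1=0 J2=0
add link → L=2 J1=0 J2=0
R@0,1 dof=1 J1 → L=2 J1=1 J2=0
add link → L=3 J1=1 J2=0
R@2,1 dof=1 J1 → L=3 J1=2 J2=0
C@0,2 dof=2 J2 → L=3 J1=2 J2=1
M=3(L−1)−2J1−J2=3·2−2·2−1=1

M = 1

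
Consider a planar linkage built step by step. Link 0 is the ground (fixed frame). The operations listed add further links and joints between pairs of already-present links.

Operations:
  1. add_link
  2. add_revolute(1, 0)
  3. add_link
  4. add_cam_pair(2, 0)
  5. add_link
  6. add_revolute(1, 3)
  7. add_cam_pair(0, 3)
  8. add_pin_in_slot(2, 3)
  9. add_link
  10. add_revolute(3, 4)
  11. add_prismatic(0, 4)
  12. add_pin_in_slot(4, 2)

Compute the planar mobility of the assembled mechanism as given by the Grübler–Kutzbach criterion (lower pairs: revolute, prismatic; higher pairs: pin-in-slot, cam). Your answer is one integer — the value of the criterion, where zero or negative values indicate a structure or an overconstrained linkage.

L=1 J1=0 J2=0
add link → L=2 J1=0 J2=0
R@1,0 dof=1 J1 → L=2 J1=1 J2=0
add link → L=3 J1=1 J2=0
C@2,0 dof=2 J2 → L=3 J1=1 J2=1
add link → L=4 J1=1 J2=1
R@1,3 dof=1 J1 → L=4 J1=2 J2=1
C@0,3 dof=2 J2 → L=4 J1=2 J2=2
PS@2,3 dof=2 J2 → L=4 J1=2 J2=3
add link → L=5 J1=2 J2=3
R@3,4 dof=1 J1 → L=5 J1=3 J2=3
P@0,4 dof=1 J1 → L=5 J1=4 J2=3
PS@4,2 dof=2 J2 → L=5 J1=4 J2=4
M=3(L−1)−2J1−J2=3·4−2·4−4=0

M = 0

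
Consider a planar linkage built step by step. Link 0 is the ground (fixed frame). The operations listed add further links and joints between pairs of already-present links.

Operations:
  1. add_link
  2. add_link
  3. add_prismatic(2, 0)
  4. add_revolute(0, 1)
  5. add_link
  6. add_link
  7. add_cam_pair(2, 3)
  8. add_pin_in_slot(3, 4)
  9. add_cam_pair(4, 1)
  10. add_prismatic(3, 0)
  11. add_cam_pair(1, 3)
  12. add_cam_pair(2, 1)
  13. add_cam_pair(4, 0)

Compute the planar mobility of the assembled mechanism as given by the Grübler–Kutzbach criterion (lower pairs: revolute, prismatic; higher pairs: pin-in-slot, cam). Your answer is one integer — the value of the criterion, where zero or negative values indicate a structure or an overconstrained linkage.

link 0 = ground. State L|J1|J2 = 1|0|0
+link1  2|0|0
+link2  3|0|0
P(2,0) f=1→J1  3|1|0
R(0,1) f=1→J1  3|2|0
+link3  4|2|0
+link4  5|2|0
C(2,3) f=2→J2  5|2|1
PS(3,4) f=2→J2  5|2|2
C(4,1) f=2→J2  5|2|3
P(3,0) f=1→J1  5|3|3
C(1,3) f=2→J2  5|3|4
C(2,1) f=2→J2  5|3|5
C(4,0) f=2→J2  5|3|6
M = 3(5−1)−2·3−6 = 12−6−6 = 0

M = 0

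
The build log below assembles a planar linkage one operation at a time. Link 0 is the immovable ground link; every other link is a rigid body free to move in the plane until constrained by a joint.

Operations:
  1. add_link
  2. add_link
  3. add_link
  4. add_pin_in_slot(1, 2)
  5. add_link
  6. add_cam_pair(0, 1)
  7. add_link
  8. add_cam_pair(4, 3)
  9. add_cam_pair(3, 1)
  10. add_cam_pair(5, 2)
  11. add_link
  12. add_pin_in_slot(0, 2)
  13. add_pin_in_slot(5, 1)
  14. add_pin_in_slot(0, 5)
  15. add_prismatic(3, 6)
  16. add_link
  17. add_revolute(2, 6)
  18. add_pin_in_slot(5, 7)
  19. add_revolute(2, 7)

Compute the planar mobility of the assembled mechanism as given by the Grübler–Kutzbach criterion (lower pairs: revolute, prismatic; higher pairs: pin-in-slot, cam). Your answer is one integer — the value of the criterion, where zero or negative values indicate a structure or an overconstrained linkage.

ground; <1,0,0>
#1 <2,0,0>
#2 <3,0,0>
#3 <4,0,0>
PS:1↔2 J2 <4,0,1>
#4 <5,0,1>
C:0↔1 J2 <5,0,2>
#5 <6,0,2>
C:4↔3 J2 <6,0,3>
C:3↔1 J2 <6,0,4>
C:5↔2 J2 <6,0,5>
#6 <7,0,5>
PS:0↔2 J2 <7,0,6>
PS:5↔1 J2 <7,0,7>
PS:0↔5 J2 <7,0,8>
P:3↔6 J1 <7,1,8>
#7 <8,1,8>
R:2↔6 J1 <8,2,8>
PS:5↔7 J2 <8,2,9>
R:2↔7 J1 <8,3,9>
3×7 − 2×3 − 1×9 = 6

M = 6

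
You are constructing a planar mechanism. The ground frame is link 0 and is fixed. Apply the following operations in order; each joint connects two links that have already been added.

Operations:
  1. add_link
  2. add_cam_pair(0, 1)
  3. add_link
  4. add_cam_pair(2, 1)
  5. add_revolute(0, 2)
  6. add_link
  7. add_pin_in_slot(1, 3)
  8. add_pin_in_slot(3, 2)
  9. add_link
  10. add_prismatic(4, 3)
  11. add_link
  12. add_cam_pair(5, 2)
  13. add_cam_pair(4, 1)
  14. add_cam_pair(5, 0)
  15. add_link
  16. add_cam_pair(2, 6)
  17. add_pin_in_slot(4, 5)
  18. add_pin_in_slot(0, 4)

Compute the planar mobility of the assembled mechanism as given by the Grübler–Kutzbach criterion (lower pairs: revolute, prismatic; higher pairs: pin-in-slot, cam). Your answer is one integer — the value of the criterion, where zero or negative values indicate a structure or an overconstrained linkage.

M = 4

(L,J1,J2)=(1,0,0); link0 fixed
link1: (2,0,0)
C 0-1 [J2]: (2,0,1)
link2: (3,0,1)
C 2-1 [J2]: (3,0,2)
R 0-2 [J1]: (3,1,2)
link3: (4,1,2)
PS 1-3 [J2]: (4,1,3)
PS 3-2 [J2]: (4,1,4)
link4: (5,1,4)
P 4-3 [J1]: (5,2,4)
link5: (6,2,4)
C 5-2 [J2]: (6,2,5)
C 4-1 [J2]: (6,2,6)
C 5-0 [J2]: (6,2,7)
link6: (7,2,7)
C 2-6 [J2]: (7,2,8)
PS 4-5 [J2]: (7,2,9)
PS 0-4 [J2]: (7,2,10)
Grübler: 3·6 − 2·2 − 10 = 4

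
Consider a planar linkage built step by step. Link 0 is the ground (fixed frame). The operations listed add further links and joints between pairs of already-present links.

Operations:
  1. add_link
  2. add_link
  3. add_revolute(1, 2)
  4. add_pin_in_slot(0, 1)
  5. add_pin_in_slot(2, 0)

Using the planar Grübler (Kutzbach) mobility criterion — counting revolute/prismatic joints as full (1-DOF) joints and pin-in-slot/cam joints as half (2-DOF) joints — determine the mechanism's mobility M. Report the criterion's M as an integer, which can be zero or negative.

L=1 J1=0 J2=0
add link → L=2 J1=0 J2=0
add link → L=3 J1=0 J2=0
R@1,2 dof=1 J1 → L=3 J1=1 J2=0
PS@0,1 dof=2 J2 → L=3 J1=1 J2=1
PS@2,0 dof=2 J2 → L=3 J1=1 J2=2
M=3(L−1)−2J1−J2=3·2−2·1−2=2

M = 2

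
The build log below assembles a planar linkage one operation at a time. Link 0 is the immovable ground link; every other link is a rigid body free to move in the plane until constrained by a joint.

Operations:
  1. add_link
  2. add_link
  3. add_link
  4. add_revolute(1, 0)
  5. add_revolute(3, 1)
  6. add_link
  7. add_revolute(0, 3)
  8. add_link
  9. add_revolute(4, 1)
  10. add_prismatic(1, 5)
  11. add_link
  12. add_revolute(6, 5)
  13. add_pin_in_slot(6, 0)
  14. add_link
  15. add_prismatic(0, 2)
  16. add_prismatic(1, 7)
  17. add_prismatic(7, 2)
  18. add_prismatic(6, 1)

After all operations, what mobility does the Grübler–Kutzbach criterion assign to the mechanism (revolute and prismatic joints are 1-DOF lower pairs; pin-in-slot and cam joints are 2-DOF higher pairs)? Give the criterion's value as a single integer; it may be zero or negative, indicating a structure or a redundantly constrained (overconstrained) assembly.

[1;0;0] (link 0 is ground)
L+ [2;0;0]
L+ [3;0;0]
L+ [4;0;0]
R(1,0)∈J1 [4;1;0]
R(3,1)∈J1 [4;2;0]
L+ [5;2;0]
R(0,3)∈J1 [5;3;0]
L+ [6;3;0]
R(4,1)∈J1 [6;4;0]
P(1,5)∈J1 [6;5;0]
L+ [7;5;0]
R(6,5)∈J1 [7;6;0]
PS(6,0)∈J2 [7;6;1]
L+ [8;6;1]
P(0,2)∈J1 [8;7;1]
P(1,7)∈J1 [8;8;1]
P(7,2)∈J1 [8;9;1]
P(6,1)∈J1 [8;10;1]
mobility = 21 − 20 − 1 = 0

M = 0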